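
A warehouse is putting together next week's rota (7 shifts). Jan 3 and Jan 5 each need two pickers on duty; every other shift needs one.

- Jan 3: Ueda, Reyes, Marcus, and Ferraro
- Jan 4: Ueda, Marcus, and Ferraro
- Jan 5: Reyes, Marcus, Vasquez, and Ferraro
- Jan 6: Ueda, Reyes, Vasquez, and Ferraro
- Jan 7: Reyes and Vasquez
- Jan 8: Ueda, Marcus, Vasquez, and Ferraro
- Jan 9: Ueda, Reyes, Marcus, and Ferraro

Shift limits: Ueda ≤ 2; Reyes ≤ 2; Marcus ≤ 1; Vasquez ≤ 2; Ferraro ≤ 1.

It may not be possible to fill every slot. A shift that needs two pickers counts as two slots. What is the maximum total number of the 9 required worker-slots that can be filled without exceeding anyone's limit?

Total capacity across all pickers is 2+2+1+2+1 = 8, and 9 slots are needed, so at most 8 can be filled.
An assignment achieving 8: Jan 3→Ueda+Reyes, Jan 4→Ueda, Jan 5→Marcus+Vasquez, Jan 6→Vasquez, Jan 7→Reyes, Jan 8→Ferraro.
Loads: Ueda 2/2, Reyes 2/2, Marcus 1/1, Vasquez 2/2, Ferraro 1/1.

8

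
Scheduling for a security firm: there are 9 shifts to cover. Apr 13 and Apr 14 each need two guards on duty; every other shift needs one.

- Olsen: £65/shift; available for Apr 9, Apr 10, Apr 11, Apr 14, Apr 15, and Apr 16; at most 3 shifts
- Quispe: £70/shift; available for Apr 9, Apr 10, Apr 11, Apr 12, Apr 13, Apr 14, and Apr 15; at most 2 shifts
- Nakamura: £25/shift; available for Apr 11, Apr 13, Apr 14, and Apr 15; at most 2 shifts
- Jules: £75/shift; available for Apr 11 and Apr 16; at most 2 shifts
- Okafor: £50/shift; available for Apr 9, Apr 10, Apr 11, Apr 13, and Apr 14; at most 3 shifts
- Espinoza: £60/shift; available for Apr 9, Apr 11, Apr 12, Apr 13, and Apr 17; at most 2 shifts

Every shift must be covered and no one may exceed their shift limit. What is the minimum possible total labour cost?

Apr 17 can only be covered by Espinoza, so that assignment is forced.
Picking the cheapest available guard for each shift independently would cost £485, but that ignores the shift limits.
An optimal schedule: Apr 9→Okafor, Apr 10→Okafor, Apr 11→Olsen, Apr 12→Espinoza, Apr 13→Nakamura+Okafor, Apr 14→Olsen+Quispe, Apr 15→Nakamura, Apr 16→Olsen, Apr 17→Espinoza.
Total: 50 + 50 + 65 + 60 + 25 + 50 + 65 + 70 + 25 + 65 + 60 = £585.

£585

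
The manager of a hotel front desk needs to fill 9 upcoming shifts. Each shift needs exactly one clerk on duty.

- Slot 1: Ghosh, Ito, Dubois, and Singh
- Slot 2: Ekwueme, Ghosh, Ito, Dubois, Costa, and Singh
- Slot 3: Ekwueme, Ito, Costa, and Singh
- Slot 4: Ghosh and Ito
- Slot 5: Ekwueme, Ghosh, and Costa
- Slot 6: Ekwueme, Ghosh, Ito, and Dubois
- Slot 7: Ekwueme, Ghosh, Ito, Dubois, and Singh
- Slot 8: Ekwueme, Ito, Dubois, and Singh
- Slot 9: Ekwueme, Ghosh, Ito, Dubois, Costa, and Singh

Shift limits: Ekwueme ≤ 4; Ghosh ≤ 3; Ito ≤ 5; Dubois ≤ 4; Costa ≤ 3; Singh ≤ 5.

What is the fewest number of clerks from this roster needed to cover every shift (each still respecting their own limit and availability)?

2

9 slots to fill and no one can take more than 5, so at least ⌈9/5⌉ = 2 clerks are needed.
Ekwueme and Ito alone can cover everything: Slot 1→Ito, Slot 2→Ekwueme, Slot 3→Ekwueme, Slot 4→Ito, Slot 5→Ekwueme, Slot 6→Ekwueme, Slot 7→Ito, Slot 8→Ito, Slot 9→Ito.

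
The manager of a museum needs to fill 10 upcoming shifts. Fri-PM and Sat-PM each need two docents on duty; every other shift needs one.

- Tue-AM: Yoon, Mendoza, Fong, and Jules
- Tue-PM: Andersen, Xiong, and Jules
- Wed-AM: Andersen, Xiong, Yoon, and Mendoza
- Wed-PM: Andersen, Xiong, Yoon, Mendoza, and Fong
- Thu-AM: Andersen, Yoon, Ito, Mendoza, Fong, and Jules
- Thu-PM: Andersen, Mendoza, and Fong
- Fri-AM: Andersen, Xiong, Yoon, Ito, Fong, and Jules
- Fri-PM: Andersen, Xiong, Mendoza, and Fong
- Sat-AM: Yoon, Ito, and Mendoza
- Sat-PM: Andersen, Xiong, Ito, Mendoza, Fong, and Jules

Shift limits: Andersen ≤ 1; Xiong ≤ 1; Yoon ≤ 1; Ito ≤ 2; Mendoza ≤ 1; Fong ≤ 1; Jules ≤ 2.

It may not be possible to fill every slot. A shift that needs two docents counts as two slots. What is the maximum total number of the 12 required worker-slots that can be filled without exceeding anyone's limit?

Total capacity across all docents is 1+1+1+2+1+1+2 = 9, and 12 slots are needed, so at most 9 can be filled.
An assignment achieving 9: Tue-AM→Fong, Tue-PM→Andersen, Wed-AM→Xiong, Thu-AM→Ito, Thu-PM→Mendoza, Fri-AM→Jules, Sat-AM→Yoon, Sat-PM→Ito+Jules.
Loads: Andersen 1/1, Xiong 1/1, Yoon 1/1, Ito 2/2, Mendoza 1/1, Fong 1/1, Jules 2/2.

9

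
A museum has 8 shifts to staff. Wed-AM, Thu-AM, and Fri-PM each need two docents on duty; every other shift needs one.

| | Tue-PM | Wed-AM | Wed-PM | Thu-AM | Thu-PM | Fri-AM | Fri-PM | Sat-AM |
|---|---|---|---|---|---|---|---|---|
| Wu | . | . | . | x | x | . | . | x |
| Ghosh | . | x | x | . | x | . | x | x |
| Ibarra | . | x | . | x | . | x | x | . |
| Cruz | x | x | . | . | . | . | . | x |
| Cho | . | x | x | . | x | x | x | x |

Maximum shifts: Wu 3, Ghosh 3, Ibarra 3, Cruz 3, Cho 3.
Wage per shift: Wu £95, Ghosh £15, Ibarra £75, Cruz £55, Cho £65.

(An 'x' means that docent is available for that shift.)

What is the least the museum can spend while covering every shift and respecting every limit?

Tue-PM can only be covered by Cruz, so that assignment is forced.
Thu-AM can only be covered by Wu and Ibarra, so that assignment is forced.
Picking the cheapest available docent for each shift independently would cost £485, but that ignores the shift limits.
An optimal schedule: Tue-PM→Cruz, Wed-AM→Cruz+Cho, Wed-PM→Ghosh, Thu-AM→Ibarra+Wu, Thu-PM→Ghosh, Fri-AM→Cho, Fri-PM→Ghosh+Cho, Sat-AM→Cruz.
Total: 55 + 55 + 65 + 15 + 75 + 95 + 15 + 65 + 15 + 65 + 55 = £575.

£575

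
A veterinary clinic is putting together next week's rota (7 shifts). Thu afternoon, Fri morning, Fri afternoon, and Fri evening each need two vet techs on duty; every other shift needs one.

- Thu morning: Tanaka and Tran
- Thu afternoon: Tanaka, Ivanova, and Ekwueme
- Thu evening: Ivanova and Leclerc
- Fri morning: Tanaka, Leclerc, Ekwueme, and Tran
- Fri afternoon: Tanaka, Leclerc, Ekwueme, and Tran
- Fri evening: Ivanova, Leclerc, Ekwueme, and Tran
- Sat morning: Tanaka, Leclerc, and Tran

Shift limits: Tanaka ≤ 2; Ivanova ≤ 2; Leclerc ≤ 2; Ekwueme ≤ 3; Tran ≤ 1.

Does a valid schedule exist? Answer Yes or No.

Total capacity is 2+2+2+3+1 = 10 but 11 worker-slots are needed — infeasible.

No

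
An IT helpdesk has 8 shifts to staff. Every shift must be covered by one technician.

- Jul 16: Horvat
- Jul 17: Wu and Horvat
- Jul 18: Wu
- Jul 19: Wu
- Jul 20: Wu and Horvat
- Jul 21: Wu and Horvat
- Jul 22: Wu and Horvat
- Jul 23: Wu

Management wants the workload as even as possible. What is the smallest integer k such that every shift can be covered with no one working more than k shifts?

4

With 2 technicians and 8 worker-slots to fill, someone must work at least ⌈8/2⌉ = 4 shifts, so k ≥ 4.
k = 4 works: Jul 16→Horvat, Jul 17→Wu, Jul 18→Wu, Jul 19→Wu, Jul 20→Horvat, Jul 21→Horvat, Jul 22→Horvat, Jul 23→Wu.
Loads: Wu 4, Horvat 4 — all ≤ 4.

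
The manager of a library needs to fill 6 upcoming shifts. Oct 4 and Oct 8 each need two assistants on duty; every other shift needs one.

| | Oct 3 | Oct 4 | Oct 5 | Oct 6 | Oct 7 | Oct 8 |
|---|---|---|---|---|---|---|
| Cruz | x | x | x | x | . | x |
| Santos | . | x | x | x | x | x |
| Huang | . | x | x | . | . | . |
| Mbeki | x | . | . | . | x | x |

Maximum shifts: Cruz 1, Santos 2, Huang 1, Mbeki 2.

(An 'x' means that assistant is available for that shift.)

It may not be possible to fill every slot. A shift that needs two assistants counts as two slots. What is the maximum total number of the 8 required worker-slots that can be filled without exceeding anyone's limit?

6

Total capacity across all assistants is 1+2+1+2 = 6, and 8 slots are needed, so at most 6 can be filled.
An assignment achieving 6: Oct 3→Cruz, Oct 4→Santos+Huang, Oct 6→Santos, Oct 7→Mbeki, Oct 8→Mbeki.
Loads: Cruz 1/1, Santos 2/2, Huang 1/1, Mbeki 2/2.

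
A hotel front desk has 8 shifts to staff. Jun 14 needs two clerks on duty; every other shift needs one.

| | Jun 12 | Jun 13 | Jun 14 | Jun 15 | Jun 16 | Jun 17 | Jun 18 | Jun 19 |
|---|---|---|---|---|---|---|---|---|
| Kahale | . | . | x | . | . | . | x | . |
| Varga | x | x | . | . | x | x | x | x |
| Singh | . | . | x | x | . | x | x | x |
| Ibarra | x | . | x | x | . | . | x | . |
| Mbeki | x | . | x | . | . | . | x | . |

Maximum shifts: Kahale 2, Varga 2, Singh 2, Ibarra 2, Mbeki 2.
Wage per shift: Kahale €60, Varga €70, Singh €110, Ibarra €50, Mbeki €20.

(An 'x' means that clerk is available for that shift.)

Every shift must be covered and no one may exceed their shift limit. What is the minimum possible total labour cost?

€560

Jun 13 can only be covered by Varga, so that assignment is forced.
Jun 16 can only be covered by Varga, so that assignment is forced.
Picking the cheapest available clerk for each shift independently would cost €440, but that ignores the shift limits.
An optimal schedule: Jun 12→Mbeki, Jun 13→Varga, Jun 14→Ibarra+Kahale, Jun 15→Ibarra, Jun 16→Varga, Jun 17→Singh, Jun 18→Mbeki, Jun 19→Singh.
Total: 20 + 70 + 50 + 60 + 50 + 70 + 110 + 20 + 110 = €560.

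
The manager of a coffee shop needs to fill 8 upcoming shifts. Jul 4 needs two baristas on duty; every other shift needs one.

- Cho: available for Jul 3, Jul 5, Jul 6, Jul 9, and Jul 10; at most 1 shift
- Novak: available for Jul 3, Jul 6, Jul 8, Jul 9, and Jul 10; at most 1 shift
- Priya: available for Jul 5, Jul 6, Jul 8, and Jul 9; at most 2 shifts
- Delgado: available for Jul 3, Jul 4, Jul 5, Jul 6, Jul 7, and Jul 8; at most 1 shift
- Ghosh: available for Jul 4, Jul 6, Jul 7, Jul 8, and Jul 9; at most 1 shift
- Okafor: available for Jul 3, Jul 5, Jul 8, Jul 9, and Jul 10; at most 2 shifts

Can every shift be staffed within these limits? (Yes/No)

No

Shifts {Jul 4, Jul 7} need 3 worker-slots in total, but the baristas available for any of those shifts (Delgado and Ghosh) can supply at most 2 among them. So no valid schedule exists.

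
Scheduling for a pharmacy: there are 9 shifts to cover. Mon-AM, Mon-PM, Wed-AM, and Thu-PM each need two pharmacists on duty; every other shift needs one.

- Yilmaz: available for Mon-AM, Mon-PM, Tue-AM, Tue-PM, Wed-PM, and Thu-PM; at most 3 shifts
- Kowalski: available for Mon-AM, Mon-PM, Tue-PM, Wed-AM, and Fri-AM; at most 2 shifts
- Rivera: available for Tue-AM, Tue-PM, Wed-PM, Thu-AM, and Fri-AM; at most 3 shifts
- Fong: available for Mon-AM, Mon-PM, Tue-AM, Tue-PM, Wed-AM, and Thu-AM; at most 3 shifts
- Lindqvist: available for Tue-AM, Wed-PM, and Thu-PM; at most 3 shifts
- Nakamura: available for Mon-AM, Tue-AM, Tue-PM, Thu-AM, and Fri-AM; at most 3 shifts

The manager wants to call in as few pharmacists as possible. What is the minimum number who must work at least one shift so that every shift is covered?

13 slots to fill and no one can take more than 3, so at least ⌈13/3⌉ = 5 pharmacists are needed.
Yilmaz, Kowalski, Rivera, Fong, and Lindqvist alone can cover everything: Mon-AM→Yilmaz+Fong, Mon-PM→Yilmaz+Fong, Tue-AM→Lindqvist, Tue-PM→Rivera, Wed-AM→Kowalski+Fong, Wed-PM→Rivera, Thu-AM→Rivera, Thu-PM→Yilmaz+Lindqvist, Fri-AM→Kowalski.

5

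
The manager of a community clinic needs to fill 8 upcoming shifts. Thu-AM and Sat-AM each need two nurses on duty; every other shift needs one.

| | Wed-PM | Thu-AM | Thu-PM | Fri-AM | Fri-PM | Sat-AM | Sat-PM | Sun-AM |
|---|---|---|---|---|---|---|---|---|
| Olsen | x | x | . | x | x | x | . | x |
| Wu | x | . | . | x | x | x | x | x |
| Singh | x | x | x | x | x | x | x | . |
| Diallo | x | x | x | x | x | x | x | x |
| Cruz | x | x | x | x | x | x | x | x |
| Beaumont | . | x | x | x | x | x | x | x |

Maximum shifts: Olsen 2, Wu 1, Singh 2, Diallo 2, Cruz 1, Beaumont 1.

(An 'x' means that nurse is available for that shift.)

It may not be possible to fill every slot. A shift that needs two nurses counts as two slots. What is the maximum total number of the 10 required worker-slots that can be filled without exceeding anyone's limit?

Total capacity across all nurses is 2+1+2+2+1+1 = 9, and 10 slots are needed, so at most 9 can be filled.
An assignment achieving 9: Wed-PM→Olsen, Thu-AM→Olsen+Singh, Thu-PM→Singh, Fri-AM→Diallo, Fri-PM→Cruz, Sat-AM→Beaumont, Sat-PM→Wu, Sun-AM→Diallo.
Loads: Olsen 2/2, Wu 1/1, Singh 2/2, Diallo 2/2, Cruz 1/1, Beaumont 1/1.

9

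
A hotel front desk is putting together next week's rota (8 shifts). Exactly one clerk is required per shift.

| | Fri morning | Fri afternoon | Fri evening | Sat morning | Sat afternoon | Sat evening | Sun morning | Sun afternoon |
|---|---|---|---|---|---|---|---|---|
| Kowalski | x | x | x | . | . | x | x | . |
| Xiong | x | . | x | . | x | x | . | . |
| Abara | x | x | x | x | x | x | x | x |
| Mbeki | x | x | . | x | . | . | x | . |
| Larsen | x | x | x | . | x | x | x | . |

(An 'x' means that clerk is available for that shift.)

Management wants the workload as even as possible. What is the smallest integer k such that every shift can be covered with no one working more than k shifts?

2

With 5 clerks and 8 worker-slots to fill, someone must work at least ⌈8/5⌉ = 2 shifts, so k ≥ 2.
k = 2 works: Fri morning→Mbeki, Fri afternoon→Kowalski, Fri evening→Kowalski, Sat morning→Abara, Sat afternoon→Xiong, Sat evening→Xiong, Sun morning→Mbeki, Sun afternoon→Abara.
Loads: Kowalski 2, Xiong 2, Abara 2, Mbeki 2, Larsen 0 — all ≤ 2.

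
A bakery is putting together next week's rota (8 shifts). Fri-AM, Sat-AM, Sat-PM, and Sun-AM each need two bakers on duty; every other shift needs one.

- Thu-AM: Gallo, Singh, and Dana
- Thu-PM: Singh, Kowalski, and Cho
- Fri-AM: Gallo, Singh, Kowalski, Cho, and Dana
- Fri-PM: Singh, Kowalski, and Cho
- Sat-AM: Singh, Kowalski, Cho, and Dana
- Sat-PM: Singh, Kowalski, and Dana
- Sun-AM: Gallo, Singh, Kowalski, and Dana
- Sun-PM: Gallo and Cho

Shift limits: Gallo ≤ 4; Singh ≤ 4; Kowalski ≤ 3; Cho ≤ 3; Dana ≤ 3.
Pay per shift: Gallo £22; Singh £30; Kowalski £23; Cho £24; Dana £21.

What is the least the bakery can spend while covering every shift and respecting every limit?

Picking the cheapest available baker for each shift independently would cost £263, but that ignores the shift limits.
An optimal schedule: Thu-AM→Gallo, Thu-PM→Kowalski, Fri-AM→Gallo+Cho, Fri-PM→Kowalski, Sat-AM→Dana+Cho, Sat-PM→Dana+Kowalski, Sun-AM→Dana+Gallo, Sun-PM→Gallo.
Total: 22 + 23 + 22 + 24 + 23 + 21 + 24 + 21 + 23 + 21 + 22 + 22 = £268.

£268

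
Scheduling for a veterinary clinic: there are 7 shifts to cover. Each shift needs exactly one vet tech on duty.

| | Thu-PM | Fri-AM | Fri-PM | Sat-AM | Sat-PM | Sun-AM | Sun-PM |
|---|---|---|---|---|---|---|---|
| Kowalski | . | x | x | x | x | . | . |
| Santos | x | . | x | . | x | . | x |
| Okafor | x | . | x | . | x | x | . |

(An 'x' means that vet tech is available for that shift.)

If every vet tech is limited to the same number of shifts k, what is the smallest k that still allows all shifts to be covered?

With 3 vet techs and 7 worker-slots to fill, someone must work at least ⌈7/3⌉ = 3 shifts, so k ≥ 3.
k = 3 works: Thu-PM→Santos, Fri-AM→Kowalski, Fri-PM→Kowalski, Sat-AM→Kowalski, Sat-PM→Santos, Sun-AM→Okafor, Sun-PM→Santos.
Loads: Kowalski 3, Santos 3, Okafor 1 — all ≤ 3.

3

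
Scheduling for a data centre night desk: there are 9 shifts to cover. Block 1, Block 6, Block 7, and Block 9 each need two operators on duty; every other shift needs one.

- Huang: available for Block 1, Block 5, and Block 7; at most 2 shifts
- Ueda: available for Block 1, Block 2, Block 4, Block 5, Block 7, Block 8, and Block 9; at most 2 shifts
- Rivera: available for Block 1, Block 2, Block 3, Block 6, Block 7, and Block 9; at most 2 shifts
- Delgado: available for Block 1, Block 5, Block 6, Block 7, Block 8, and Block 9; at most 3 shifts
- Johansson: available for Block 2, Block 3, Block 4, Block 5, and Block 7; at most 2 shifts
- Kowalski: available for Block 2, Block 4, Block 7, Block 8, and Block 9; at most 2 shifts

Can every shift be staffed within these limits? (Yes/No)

Yes

Block 6 can only be covered by Rivera and Delgado, so that assignment is forced.
One valid schedule: Block 1→Huang+Delgado, Block 2→Johansson, Block 3→Rivera, Block 4→Ueda, Block 5→Huang, Block 6→Rivera+Delgado, Block 7→Johansson+Kowalski, Block 8→Ueda, Block 9→Delgado+Kowalski.
Loads: Huang 2/2, Ueda 2/2, Rivera 2/2, Delgado 3/3, Johansson 2/2, Kowalski 2/2 — all within limits.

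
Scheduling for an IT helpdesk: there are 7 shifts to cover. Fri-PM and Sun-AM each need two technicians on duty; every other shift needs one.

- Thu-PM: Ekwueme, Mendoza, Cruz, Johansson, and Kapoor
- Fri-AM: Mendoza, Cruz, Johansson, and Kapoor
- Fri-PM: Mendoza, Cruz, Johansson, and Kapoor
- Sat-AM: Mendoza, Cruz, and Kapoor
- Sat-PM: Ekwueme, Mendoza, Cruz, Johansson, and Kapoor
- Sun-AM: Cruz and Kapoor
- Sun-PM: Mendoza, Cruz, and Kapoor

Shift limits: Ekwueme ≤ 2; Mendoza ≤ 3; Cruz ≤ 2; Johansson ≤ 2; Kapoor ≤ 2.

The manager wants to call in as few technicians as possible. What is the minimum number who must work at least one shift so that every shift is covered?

9 slots to fill and no one can take more than 3, so at least ⌈9/3⌉ = 3 technicians are needed.
Any 3 technicians together have capacity at most 3+2+2 = 7 < 9 slots, so 3 can never suffice.
Ekwueme, Mendoza, Cruz, and Kapoor alone can cover everything: Thu-PM→Ekwueme, Fri-AM→Mendoza, Fri-PM→Mendoza+Cruz, Sat-AM→Mendoza, Sat-PM→Ekwueme, Sun-AM→Cruz+Kapoor, Sun-PM→Kapoor.

4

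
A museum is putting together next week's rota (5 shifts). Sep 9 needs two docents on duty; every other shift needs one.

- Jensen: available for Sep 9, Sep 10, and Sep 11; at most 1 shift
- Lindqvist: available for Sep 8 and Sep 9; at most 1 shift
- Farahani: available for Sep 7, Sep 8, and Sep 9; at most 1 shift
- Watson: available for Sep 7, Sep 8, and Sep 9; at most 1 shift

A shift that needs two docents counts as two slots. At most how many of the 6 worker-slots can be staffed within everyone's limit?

Total capacity across all docents is 1+1+1+1 = 4, and 6 slots are needed, so at most 4 can be filled.
An assignment achieving 4: Sep 7→Farahani, Sep 8→Lindqvist, Sep 9→Watson, Sep 10→Jensen.
Loads: Jensen 1/1, Lindqvist 1/1, Farahani 1/1, Watson 1/1.

4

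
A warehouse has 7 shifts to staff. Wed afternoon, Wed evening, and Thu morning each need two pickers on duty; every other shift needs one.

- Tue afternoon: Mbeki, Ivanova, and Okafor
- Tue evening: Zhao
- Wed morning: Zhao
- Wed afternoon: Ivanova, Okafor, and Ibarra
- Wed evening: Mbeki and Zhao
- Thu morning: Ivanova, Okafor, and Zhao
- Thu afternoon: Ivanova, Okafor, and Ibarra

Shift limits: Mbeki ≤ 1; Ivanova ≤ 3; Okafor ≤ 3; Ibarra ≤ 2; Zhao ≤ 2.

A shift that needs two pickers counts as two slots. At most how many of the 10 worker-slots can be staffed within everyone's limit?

9

Total capacity across all pickers is 1+3+3+2+2 = 11, and 10 slots are needed, so at most 10 can be filled.
Shifts {Tue evening, Wed morning, Wed evening} need 4 slots but only Mbeki and Zhao are available for them, supplying at most 3 — so at least 1 slot must go unfilled.
An assignment achieving 9: Tue afternoon→Ivanova, Tue evening→Zhao, Wed morning→Zhao, Wed afternoon→Ivanova+Okafor, Wed evening→Mbeki, Thu morning→Ivanova+Okafor, Thu afternoon→Okafor.
Loads: Mbeki 1/1, Ivanova 3/3, Okafor 3/3, Ibarra 0/2, Zhao 2/2.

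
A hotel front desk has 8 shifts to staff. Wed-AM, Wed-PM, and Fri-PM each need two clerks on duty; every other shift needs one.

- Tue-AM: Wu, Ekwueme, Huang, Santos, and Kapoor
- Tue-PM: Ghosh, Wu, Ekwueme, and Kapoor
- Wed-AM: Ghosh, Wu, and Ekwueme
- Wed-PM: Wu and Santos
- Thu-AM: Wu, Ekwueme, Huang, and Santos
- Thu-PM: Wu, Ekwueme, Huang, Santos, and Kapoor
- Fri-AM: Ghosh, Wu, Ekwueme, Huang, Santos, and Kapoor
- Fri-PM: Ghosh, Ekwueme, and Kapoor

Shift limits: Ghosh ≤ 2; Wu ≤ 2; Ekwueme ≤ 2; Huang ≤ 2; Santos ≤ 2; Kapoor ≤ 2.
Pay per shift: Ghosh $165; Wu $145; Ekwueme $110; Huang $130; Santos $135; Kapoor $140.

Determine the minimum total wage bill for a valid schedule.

$1485

Wed-PM can only be covered by Wu and Santos, so that assignment is forced.
Picking the cheapest available clerk for each shift independently would cost $1335, but that ignores the shift limits.
An optimal schedule: Tue-AM→Huang, Tue-PM→Kapoor, Wed-AM→Ekwueme+Wu, Wed-PM→Santos+Wu, Thu-AM→Huang, Thu-PM→Santos, Fri-AM→Ghosh, Fri-PM→Ekwueme+Kapoor.
Total: 130 + 140 + 110 + 145 + 135 + 145 + 130 + 135 + 165 + 110 + 140 = $1485.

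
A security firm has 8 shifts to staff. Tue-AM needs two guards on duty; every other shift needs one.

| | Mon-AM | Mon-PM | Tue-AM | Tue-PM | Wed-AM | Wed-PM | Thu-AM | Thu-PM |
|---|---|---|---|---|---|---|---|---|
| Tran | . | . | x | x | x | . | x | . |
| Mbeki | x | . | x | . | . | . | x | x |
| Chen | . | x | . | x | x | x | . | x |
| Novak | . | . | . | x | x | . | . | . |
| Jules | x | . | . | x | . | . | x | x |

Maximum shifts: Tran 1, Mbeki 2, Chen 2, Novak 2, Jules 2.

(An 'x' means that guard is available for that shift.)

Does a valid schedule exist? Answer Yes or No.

Mon-PM can only be covered by Chen, so that assignment is forced.
Tue-AM can only be covered by Tran and Mbeki, so that assignment is forced.
Wed-PM can only be covered by Chen, so that assignment is forced.
One valid schedule: Mon-AM→Mbeki, Mon-PM→Chen, Tue-AM→Tran+Mbeki, Tue-PM→Novak, Wed-AM→Novak, Wed-PM→Chen, Thu-AM→Jules, Thu-PM→Jules.
Loads: Tran 1/1, Mbeki 2/2, Chen 2/2, Novak 2/2, Jules 2/2 — all within limits.

Yes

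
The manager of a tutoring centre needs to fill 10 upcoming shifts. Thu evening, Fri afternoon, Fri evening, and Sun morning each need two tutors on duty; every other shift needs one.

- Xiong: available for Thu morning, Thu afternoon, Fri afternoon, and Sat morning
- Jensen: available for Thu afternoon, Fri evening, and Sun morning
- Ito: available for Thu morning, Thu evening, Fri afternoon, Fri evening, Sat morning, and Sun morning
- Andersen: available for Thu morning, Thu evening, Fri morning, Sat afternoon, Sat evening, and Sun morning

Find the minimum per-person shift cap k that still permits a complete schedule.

With 4 tutors and 14 worker-slots to fill, someone must work at least ⌈14/4⌉ = 4 shifts, so k ≥ 4.
k = 4 works: Thu morning→Xiong, Thu afternoon→Xiong, Thu evening→Ito+Andersen, Fri morning→Andersen, Fri afternoon→Xiong+Ito, Fri evening→Jensen+Ito, Sat morning→Xiong, Sat afternoon→Andersen, Sat evening→Andersen, Sun morning→Jensen+Ito.
Loads: Xiong 4, Jensen 2, Ito 4, Andersen 4 — all ≤ 4.

4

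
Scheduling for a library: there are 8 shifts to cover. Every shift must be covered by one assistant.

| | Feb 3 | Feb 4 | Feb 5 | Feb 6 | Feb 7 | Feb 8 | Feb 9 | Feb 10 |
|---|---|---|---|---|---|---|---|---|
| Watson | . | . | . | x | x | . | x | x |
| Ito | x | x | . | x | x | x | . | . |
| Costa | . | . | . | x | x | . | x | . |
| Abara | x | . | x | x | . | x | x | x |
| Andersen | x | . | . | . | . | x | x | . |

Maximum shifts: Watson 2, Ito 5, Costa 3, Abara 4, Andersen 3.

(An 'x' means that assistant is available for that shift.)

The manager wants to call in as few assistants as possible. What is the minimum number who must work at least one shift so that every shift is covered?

2

8 slots to fill and no one can take more than 5, so at least ⌈8/5⌉ = 2 assistants are needed.
Ito and Abara alone can cover everything: Feb 3→Ito, Feb 4→Ito, Feb 5→Abara, Feb 6→Ito, Feb 7→Ito, Feb 8→Ito, Feb 9→Abara, Feb 10→Abara.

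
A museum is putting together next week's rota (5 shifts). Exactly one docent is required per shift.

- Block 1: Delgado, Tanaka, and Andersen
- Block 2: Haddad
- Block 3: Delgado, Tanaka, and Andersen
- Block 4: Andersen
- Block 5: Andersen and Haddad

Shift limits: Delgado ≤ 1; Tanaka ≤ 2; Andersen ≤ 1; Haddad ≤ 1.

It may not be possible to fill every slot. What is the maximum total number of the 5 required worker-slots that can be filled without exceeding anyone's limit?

4

Total capacity across all docents is 1+2+1+1 = 5, and 5 slots are needed, so at most 5 can be filled.
Shifts {Block 2, Block 4, Block 5} need 3 slots but only Andersen and Haddad are available for them, supplying at most 2 — so at least 1 slot must go unfilled.
An assignment achieving 4: Block 1→Delgado, Block 2→Haddad, Block 3→Tanaka, Block 4→Andersen.
Loads: Delgado 1/1, Tanaka 1/2, Andersen 1/1, Haddad 1/1.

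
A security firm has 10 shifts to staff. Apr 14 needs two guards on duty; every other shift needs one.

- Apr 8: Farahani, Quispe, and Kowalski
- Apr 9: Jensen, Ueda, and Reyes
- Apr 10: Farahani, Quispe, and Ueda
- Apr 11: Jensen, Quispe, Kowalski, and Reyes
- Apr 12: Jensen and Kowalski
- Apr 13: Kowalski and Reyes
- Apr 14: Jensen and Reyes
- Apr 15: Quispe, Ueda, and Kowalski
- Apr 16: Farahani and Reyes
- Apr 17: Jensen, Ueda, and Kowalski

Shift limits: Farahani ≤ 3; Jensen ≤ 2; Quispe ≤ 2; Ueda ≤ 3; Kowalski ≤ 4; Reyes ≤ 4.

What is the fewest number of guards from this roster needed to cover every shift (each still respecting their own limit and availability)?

11 slots to fill and no one can take more than 4, so at least ⌈11/4⌉ = 3 guards are needed.
No set of 3 guards can cover every shift (each such set leaves at least one shift with no one available or exceeds a cap).
Farahani, Jensen, Ueda, and Reyes alone can cover everything: Apr 8→Farahani, Apr 9→Ueda, Apr 10→Farahani, Apr 11→Reyes, Apr 12→Jensen, Apr 13→Reyes, Apr 14→Jensen+Reyes, Apr 15→Ueda, Apr 16→Farahani, Apr 17→Ueda.

4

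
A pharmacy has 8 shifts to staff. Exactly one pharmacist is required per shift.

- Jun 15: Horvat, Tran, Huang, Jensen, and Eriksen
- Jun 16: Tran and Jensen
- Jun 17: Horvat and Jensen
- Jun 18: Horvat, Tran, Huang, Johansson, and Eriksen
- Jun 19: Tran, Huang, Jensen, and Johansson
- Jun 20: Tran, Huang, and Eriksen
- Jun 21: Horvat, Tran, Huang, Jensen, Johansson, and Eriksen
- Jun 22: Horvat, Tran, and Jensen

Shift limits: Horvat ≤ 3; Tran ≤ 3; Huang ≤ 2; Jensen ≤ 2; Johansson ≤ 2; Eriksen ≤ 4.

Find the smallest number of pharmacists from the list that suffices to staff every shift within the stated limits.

8 slots to fill and no one can take more than 4, so at least ⌈8/4⌉ = 2 pharmacists are needed.
Any 2 pharmacists together have capacity at most 4+3 = 7 < 8 slots, so 2 can never suffice.
Horvat, Tran, and Huang alone can cover everything: Jun 15→Horvat, Jun 16→Tran, Jun 17→Horvat, Jun 18→Huang, Jun 19→Tran, Jun 20→Tran, Jun 21→Huang, Jun 22→Horvat.

3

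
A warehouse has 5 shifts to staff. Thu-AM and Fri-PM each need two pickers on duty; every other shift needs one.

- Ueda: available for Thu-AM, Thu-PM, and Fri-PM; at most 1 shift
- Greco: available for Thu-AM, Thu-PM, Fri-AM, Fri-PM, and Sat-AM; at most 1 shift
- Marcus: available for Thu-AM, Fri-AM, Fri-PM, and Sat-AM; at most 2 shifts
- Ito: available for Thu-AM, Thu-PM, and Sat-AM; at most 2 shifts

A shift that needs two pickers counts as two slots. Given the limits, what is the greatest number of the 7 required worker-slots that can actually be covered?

6

Total capacity across all pickers is 1+1+2+2 = 6, and 7 slots are needed, so at most 6 can be filled.
An assignment achieving 6: Thu-AM→Marcus+Ito, Thu-PM→Ueda, Fri-AM→Greco, Fri-PM→Marcus, Sat-AM→Ito.
Loads: Ueda 1/1, Greco 1/1, Marcus 2/2, Ito 2/2.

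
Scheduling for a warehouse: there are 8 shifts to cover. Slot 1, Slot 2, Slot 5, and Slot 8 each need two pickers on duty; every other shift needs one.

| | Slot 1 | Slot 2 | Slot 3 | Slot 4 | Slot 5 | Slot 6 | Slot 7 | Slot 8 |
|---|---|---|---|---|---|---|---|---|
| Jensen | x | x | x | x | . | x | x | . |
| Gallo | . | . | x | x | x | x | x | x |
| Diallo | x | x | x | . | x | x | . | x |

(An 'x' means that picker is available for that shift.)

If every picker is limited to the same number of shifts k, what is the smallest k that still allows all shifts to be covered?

4

With 3 pickers and 12 worker-slots to fill, someone must work at least ⌈12/3⌉ = 4 shifts, so k ≥ 4.
k = 4 works: Slot 1→Jensen+Diallo, Slot 2→Jensen+Diallo, Slot 3→Gallo, Slot 4→Jensen, Slot 5→Gallo+Diallo, Slot 6→Gallo, Slot 7→Jensen, Slot 8→Gallo+Diallo.
Loads: Jensen 4, Gallo 4, Diallo 4 — all ≤ 4.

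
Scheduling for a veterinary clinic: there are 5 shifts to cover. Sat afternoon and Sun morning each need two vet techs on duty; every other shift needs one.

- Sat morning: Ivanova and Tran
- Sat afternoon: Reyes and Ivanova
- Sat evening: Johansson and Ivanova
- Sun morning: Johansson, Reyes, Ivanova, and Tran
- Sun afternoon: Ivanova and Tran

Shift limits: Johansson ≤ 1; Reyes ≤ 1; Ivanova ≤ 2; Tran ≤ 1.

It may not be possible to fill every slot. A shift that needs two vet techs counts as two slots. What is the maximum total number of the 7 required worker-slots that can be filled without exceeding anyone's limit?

Total capacity across all vet techs is 1+1+2+1 = 5, and 7 slots are needed, so at most 5 can be filled.
An assignment achieving 5: Sat morning→Ivanova, Sat afternoon→Reyes+Ivanova, Sat evening→Johansson, Sun afternoon→Tran.
Loads: Johansson 1/1, Reyes 1/1, Ivanova 2/2, Tran 1/1.

5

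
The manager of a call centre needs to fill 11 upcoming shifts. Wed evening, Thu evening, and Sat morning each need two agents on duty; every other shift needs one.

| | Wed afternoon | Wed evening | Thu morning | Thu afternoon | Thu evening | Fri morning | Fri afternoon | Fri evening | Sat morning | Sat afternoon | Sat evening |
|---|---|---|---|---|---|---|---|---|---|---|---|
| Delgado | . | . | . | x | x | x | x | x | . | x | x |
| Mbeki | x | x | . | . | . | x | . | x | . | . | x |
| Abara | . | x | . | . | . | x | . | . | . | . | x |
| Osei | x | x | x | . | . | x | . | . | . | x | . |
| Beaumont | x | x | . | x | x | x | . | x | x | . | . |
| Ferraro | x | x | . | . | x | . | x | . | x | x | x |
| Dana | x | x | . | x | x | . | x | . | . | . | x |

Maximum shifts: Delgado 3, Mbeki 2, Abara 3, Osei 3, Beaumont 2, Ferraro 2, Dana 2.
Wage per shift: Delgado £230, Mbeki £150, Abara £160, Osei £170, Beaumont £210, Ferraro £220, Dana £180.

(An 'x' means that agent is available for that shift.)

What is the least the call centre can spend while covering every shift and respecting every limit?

Thu morning can only be covered by Osei, so that assignment is forced.
Sat morning can only be covered by Beaumont and Ferraro, so that assignment is forced.
Picking the cheapest available agent for each shift independently would cost £2430, but that ignores the shift limits.
An optimal schedule: Wed afternoon→Mbeki, Wed evening→Abara+Osei, Thu morning→Osei, Thu afternoon→Dana, Thu evening→Beaumont+Ferraro, Fri morning→Abara, Fri afternoon→Dana, Fri evening→Mbeki, Sat morning→Beaumont+Ferraro, Sat afternoon→Osei, Sat evening→Abara.
Total: 150 + 160 + 170 + 170 + 180 + 210 + 220 + 160 + 180 + 150 + 210 + 220 + 170 + 160 = £2510.

£2510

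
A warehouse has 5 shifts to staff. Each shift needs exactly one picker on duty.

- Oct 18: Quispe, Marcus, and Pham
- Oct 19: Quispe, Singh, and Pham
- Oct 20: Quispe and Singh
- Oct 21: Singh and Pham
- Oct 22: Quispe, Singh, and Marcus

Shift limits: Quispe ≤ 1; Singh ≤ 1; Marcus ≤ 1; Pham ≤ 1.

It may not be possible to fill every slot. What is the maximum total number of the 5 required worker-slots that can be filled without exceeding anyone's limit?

4

Total capacity across all pickers is 1+1+1+1 = 4, and 5 slots are needed, so at most 4 can be filled.
An assignment achieving 4: Oct 18→Marcus, Oct 19→Pham, Oct 20→Quispe, Oct 21→Singh.
Loads: Quispe 1/1, Singh 1/1, Marcus 1/1, Pham 1/1.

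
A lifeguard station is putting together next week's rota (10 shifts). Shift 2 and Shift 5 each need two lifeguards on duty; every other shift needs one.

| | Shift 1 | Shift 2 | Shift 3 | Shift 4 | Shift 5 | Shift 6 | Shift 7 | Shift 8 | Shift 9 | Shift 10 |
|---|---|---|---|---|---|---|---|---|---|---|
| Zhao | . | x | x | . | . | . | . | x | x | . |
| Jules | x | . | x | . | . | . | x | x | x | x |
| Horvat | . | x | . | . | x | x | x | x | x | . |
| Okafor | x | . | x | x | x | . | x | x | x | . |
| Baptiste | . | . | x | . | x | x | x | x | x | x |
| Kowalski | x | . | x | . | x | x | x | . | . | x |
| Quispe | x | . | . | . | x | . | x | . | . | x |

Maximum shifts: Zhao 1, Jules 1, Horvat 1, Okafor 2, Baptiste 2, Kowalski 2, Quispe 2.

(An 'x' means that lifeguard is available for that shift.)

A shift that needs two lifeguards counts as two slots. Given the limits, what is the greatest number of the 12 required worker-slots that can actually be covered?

Total capacity across all lifeguards is 1+1+1+2+2+2+2 = 11, and 12 slots are needed, so at most 11 can be filled.
An assignment achieving 11: Shift 1→Jules, Shift 2→Zhao+Horvat, Shift 3→Kowalski, Shift 4→Okafor, Shift 5→Kowalski+Quispe, Shift 6→Baptiste, Shift 7→Quispe, Shift 8→Okafor, Shift 10→Baptiste.
Loads: Zhao 1/1, Jules 1/1, Horvat 1/1, Okafor 2/2, Baptiste 2/2, Kowalski 2/2, Quispe 2/2.

11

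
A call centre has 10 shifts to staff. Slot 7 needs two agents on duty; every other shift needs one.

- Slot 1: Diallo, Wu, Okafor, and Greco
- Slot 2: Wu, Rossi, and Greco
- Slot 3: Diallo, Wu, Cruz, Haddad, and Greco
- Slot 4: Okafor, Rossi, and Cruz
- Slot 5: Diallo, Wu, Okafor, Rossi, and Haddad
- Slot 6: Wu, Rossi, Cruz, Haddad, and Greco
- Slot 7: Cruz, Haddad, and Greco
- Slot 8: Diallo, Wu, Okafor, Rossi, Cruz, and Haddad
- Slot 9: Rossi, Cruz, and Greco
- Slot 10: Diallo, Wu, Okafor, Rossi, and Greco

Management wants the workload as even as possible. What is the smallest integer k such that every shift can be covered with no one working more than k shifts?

With 7 agents and 11 worker-slots to fill, someone must work at least ⌈11/7⌉ = 2 shifts, so k ≥ 2.
k = 2 works: Slot 1→Diallo, Slot 2→Wu, Slot 3→Diallo, Slot 4→Okafor, Slot 5→Wu, Slot 6→Rossi, Slot 7→Cruz+Haddad, Slot 8→Cruz, Slot 9→Rossi, Slot 10→Okafor.
Loads: Diallo 2, Wu 2, Okafor 2, Rossi 2, Cruz 2, Haddad 1, Greco 0 — all ≤ 2.

2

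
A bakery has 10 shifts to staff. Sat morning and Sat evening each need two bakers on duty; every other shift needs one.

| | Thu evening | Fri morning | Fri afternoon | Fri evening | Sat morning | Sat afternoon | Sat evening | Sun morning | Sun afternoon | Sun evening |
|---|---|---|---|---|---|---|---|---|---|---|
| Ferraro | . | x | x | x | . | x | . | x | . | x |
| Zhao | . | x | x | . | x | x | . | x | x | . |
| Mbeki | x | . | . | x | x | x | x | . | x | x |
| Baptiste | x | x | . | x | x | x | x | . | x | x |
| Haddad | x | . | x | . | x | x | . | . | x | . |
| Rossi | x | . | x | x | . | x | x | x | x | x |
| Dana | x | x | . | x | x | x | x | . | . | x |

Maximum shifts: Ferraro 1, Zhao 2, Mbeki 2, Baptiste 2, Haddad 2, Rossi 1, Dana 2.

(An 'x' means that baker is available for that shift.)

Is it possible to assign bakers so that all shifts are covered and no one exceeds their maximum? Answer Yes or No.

Yes

One valid schedule: Thu evening→Mbeki, Fri morning→Zhao, Fri afternoon→Zhao, Fri evening→Mbeki, Sat morning→Haddad+Dana, Sat afternoon→Haddad, Sat evening→Rossi+Dana, Sun morning→Ferraro, Sun afternoon→Baptiste, Sun evening→Baptiste.
Loads: Ferraro 1/1, Zhao 2/2, Mbeki 2/2, Baptiste 2/2, Haddad 2/2, Rossi 1/1, Dana 2/2 — all within limits.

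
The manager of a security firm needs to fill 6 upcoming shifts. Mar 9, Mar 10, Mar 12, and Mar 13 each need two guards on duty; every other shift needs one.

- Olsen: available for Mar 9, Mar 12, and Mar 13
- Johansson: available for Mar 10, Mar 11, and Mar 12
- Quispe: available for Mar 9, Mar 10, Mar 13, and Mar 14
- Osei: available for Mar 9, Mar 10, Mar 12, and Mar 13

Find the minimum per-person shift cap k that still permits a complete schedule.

3

With 4 guards and 10 worker-slots to fill, someone must work at least ⌈10/4⌉ = 3 shifts, so k ≥ 3.
k = 3 works: Mar 9→Olsen+Quispe, Mar 10→Johansson+Quispe, Mar 11→Johansson, Mar 12→Olsen+Johansson, Mar 13→Olsen+Osei, Mar 14→Quispe.
Loads: Olsen 3, Johansson 3, Quispe 3, Osei 1 — all ≤ 3.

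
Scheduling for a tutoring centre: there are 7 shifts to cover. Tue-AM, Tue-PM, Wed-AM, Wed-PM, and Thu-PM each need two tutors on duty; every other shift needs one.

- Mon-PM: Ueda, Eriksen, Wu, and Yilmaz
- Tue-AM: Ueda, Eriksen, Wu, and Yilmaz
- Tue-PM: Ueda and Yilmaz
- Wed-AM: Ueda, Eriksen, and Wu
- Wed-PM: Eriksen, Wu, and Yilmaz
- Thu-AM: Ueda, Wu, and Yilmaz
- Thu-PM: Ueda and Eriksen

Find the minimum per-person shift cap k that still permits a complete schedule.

With 4 tutors and 12 worker-slots to fill, someone must work at least ⌈12/4⌉ = 3 shifts, so k ≥ 3.
k = 3 works: Mon-PM→Yilmaz, Tue-AM→Wu+Yilmaz, Tue-PM→Ueda+Yilmaz, Wed-AM→Ueda+Eriksen, Wed-PM→Eriksen+Wu, Thu-AM→Wu, Thu-PM→Ueda+Eriksen.
Loads: Ueda 3, Eriksen 3, Wu 3, Yilmaz 3 — all ≤ 3.

3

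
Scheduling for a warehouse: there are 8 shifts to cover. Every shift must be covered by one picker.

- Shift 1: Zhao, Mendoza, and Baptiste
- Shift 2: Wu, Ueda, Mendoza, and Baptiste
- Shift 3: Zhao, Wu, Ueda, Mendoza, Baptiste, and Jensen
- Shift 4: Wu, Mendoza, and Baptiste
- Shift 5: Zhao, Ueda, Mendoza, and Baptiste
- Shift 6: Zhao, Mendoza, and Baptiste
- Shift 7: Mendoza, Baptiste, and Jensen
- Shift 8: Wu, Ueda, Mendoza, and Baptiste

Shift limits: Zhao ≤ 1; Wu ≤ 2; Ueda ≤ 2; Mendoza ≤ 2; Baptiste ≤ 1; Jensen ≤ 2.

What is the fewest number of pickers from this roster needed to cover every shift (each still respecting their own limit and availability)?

8 slots to fill and no one can take more than 2, so at least ⌈8/2⌉ = 4 pickers are needed.
Wu, Ueda, Mendoza, and Jensen alone can cover everything: Shift 1→Mendoza, Shift 2→Wu, Shift 3→Jensen, Shift 4→Wu, Shift 5→Ueda, Shift 6→Mendoza, Shift 7→Jensen, Shift 8→Ueda.

4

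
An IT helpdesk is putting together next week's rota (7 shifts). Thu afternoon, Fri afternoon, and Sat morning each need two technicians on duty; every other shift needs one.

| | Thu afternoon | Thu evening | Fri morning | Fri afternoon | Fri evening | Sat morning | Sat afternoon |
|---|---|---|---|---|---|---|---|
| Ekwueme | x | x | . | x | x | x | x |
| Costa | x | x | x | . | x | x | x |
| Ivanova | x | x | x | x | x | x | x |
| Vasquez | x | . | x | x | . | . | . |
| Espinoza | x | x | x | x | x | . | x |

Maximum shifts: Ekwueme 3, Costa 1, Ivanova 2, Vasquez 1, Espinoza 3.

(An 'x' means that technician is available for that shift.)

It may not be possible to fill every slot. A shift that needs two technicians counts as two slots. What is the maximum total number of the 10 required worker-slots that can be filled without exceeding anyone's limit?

10

Total capacity across all technicians is 3+1+2+1+3 = 10, and 10 slots are needed, so at most 10 can be filled.
An assignment achieving 10: Thu afternoon→Vasquez+Espinoza, Thu evening→Ekwueme, Fri morning→Ivanova, Fri afternoon→Ekwueme+Ivanova, Fri evening→Espinoza, Sat morning→Ekwueme+Costa, Sat afternoon→Espinoza.
Loads: Ekwueme 3/3, Costa 1/1, Ivanova 2/2, Vasquez 1/1, Espinoza 3/3.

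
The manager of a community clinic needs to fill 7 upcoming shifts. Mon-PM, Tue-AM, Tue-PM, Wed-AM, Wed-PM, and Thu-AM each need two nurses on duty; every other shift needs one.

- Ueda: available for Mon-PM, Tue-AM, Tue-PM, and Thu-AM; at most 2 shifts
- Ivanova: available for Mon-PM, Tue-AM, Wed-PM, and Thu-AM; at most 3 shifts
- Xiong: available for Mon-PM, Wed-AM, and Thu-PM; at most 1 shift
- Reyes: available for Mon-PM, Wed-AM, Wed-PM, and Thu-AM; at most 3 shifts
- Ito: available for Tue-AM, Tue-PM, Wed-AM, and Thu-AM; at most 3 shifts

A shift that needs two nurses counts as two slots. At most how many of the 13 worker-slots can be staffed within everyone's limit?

12

Total capacity across all nurses is 2+3+1+3+3 = 12, and 13 slots are needed, so at most 12 can be filled.
An assignment achieving 12: Mon-PM→Ivanova+Reyes, Tue-AM→Ueda+Ivanova, Tue-PM→Ueda+Ito, Wed-AM→Reyes+Ito, Wed-PM→Ivanova+Reyes, Thu-AM→Ito, Thu-PM→Xiong.
Loads: Ueda 2/2, Ivanova 3/3, Xiong 1/1, Reyes 3/3, Ito 3/3.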